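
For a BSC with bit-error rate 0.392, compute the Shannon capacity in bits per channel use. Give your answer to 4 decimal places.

Binary symmetric channel: C = 1 − h₂(ε) where h₂ is the binary entropy function.
h₂(0.392) = −0.392·log₂0.392 − 0.608·log₂0.608 = 0.9661.
C = 1 − 0.9661 = 0.0339 bits per channel use.

0.0339 bits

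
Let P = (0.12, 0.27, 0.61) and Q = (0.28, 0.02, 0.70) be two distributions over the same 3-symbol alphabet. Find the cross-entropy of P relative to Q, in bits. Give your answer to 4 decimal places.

2.0581 bits

H(P,Q) = −Σ p·log₂ q.
  −0.12·log₂(0.28) = 0.22038
  −0.27·log₂(0.02) = 1.52384
  −0.61·log₂(0.70) = 0.31389
H(P,Q) = 2.0581 bits.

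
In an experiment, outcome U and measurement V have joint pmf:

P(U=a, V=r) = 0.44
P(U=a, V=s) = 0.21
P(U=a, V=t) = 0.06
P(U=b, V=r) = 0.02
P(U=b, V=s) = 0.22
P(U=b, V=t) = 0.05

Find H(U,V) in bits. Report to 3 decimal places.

2.047 bits

H(U,V) = −Σ p(x,y)·log₂ p(x,y) over all 6 cells.
  cell (a,r): −0.44·log₂0.44 = 0.5211
  cell (a,s): −0.21·log₂0.21 = 0.4728
  cell (a,t): −0.06·log₂0.06 = 0.2435
  cell (b,r): −0.02·log₂0.02 = 0.1129
  cell (b,s): −0.22·log₂0.22 = 0.4806
  cell (b,t): −0.05·log₂0.05 = 0.2161
Sum = 2.047 bits.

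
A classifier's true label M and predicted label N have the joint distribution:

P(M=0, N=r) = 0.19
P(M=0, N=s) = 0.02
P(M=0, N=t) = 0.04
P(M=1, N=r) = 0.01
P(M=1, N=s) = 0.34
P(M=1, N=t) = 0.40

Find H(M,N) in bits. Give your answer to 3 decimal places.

H(M,N) = −Σ p(x,y)·log₂ p(x,y) over all 6 cells.
  cell (0,r): −0.19·log₂0.19 = 0.4552
  cell (0,s): −0.02·log₂0.02 = 0.1129
  cell (0,t): −0.04·log₂0.04 = 0.1858
  cell (1,r): −0.01·log₂0.01 = 0.0664
  cell (1,s): −0.34·log₂0.34 = 0.5292
  cell (1,t): −0.40·log₂0.40 = 0.5288
Sum = 1.878 bits.

1.878 bits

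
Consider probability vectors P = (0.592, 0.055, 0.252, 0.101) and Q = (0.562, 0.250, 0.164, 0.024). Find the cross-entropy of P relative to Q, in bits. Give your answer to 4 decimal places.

H(P,Q) = −Σ p·log₂ q.
  −0.592·log₂(0.562) = 0.49216
  −0.055·log₂(0.250) = 0.11000
  −0.252·log₂(0.164) = 0.65727
  −0.101·log₂(0.024) = 0.54346
H(P,Q) = 1.8029 bits.

1.8029 bits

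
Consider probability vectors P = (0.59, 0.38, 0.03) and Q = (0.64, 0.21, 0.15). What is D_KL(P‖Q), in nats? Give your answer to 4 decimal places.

D(P‖Q) = Σ p·ln(p/q).
  0.59·ln(0.59/0.64) = -0.04799
  0.38·ln(0.38/0.21) = 0.22536
  0.03·ln(0.03/0.15) = -0.04828
D(P‖Q) = 0.1291 nats.

0.1291 nats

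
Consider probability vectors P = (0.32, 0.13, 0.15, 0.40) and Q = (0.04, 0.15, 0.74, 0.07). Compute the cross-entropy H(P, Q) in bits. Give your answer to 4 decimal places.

3.4416 bits

H(P,Q) = −Σ p·log₂ q.
  −0.32·log₂(0.04) = 1.48603
  −0.13·log₂(0.15) = 0.35581
  −0.15·log₂(0.74) = 0.06516
  −0.40·log₂(0.07) = 1.53460
H(P,Q) = 3.4416 bits.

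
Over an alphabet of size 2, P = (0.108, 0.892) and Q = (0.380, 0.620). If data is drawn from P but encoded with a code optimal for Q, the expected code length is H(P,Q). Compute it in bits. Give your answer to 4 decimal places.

0.7659 bits

H(P,Q) = −Σ p·log₂ q.
  −0.108·log₂(0.380) = 0.15076
  −0.892·log₂(0.620) = 0.61518
H(P,Q) = 0.7659 bits.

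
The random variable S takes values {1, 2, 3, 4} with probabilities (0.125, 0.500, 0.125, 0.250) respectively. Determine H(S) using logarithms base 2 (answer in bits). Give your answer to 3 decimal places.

1.750 bits

H(S) = −Σ p·log₂ p.
  −(0.125)·log₂(0.125) = 0.3750
  −(0.500)·log₂(0.500) = 0.5000
  −(0.125)·log₂(0.125) = 0.3750
  −(0.250)·log₂(0.250) = 0.5000
Sum: 0.3750 + 0.5000 + 0.3750 + 0.5000 = 1.750 bits.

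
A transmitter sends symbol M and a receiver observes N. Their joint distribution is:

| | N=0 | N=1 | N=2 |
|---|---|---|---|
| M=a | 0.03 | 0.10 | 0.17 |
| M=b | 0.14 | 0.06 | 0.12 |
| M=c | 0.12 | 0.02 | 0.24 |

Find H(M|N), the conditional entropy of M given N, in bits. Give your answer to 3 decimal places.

1.452 bits

Marginals: p(M) = (0.3000, 0.3200, 0.3800), p(N) = (0.2900, 0.1800, 0.5300).
H(M|N) = Σ p(N) · H(M|N=·).
  N=0: p=0.2900, H(M|N=0) = 1.3726
  N=1: p=0.1800, H(M|N=1) = 1.3516
  N=2: p=0.5300, H(M|N=2) = 1.5289
Weighted sum = 1.452 bits.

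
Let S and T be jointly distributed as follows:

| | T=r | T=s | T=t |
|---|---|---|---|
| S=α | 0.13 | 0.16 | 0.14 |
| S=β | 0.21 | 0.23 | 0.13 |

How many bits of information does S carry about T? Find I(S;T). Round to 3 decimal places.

0.009 bits

Marginals: p(S) = (0.4300, 0.5700), p(T) = (0.3400, 0.3900, 0.2700).
I(S;T) = H(S) + H(T) − H(S,T).
H(S) = 0.9858, H(T) = 1.5690, H(S,T) = 2.5459.
I(S;T) = 0.9858 + 1.5690 − 2.5459 = 0.009 bits.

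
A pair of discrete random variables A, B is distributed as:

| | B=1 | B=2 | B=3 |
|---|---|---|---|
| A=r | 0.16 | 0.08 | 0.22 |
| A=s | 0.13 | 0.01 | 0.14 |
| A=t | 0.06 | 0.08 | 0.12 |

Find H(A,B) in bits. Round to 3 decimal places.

H(A,B) = −Σ p(x,y)·log₂ p(x,y) over all 9 cells.
  cell (r,1): −0.16·log₂0.16 = 0.4230
  cell (r,2): −0.08·log₂0.08 = 0.2915
  cell (r,3): −0.22·log₂0.22 = 0.4806
  cell (s,1): −0.13·log₂0.13 = 0.3826
  cell (s,2): −0.01·log₂0.01 = 0.0664
  cell (s,3): −0.14·log₂0.14 = 0.3971
  cell (t,1): −0.06·log₂0.06 = 0.2435
  cell (t,2): −0.08·log₂0.08 = 0.2915
  cell (t,3): −0.12·log₂0.12 = 0.3671
Sum = 2.943 bits.

2.943 bits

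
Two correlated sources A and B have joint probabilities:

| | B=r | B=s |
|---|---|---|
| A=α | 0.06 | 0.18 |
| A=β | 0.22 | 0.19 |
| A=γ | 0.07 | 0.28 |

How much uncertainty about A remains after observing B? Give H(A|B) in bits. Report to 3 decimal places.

Chain rule: H(A|B) = H(A,B) − H(B).
Marginals: p(A) = (0.2400, 0.4100, 0.3500), p(B) = (0.3500, 0.6500).
H(A,B) = 2.4074 bits; H(B) = 0.9341 bits.
H(A|B) = 2.4074 − 0.9341 = 1.473 bits.

1.473 bits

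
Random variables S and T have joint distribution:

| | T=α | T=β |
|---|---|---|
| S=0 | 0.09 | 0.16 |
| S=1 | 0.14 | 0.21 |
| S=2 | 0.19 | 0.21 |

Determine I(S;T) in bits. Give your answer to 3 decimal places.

Marginals: p(S) = (0.2500, 0.3500, 0.4000), p(T) = (0.4200, 0.5800).
I(S;T) = H(S) + H(T) − H(S,T).
H(S) = 1.5589, H(T) = 0.9815, H(S,T) = 2.5337.
I(S;T) = 1.5589 + 0.9815 − 2.5337 = 0.007 bits.

0.007 bits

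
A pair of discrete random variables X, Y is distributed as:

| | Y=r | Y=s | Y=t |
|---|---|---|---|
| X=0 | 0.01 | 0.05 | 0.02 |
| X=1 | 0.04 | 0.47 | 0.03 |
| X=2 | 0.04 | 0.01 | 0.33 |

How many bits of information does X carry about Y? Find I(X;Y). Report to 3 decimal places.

Marginals: p(X) = (0.0800, 0.5400, 0.3800), p(Y) = (0.0900, 0.5300, 0.3800).
I(X;Y) = H(X) + H(Y) − H(X,Y).
H(X) = 1.3020, H(Y) = 1.3286, H(X,Y) = 2.0249.
I(X;Y) = 1.3020 + 1.3286 − 2.0249 = 0.606 bits.

0.606 bits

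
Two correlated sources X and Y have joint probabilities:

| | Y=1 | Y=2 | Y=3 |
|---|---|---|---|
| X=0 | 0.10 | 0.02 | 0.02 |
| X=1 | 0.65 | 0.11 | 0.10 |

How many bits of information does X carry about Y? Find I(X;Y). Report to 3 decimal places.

0.001 bits

Marginals: p(X) = (0.1400, 0.8600), p(Y) = (0.7500, 0.1300, 0.1200).
I(X;Y) = H(X) + H(Y) − H(X,Y).
H(X) = 0.5842, H(Y) = 1.0610, H(X,Y) = 1.6444.
I(X;Y) = 0.5842 + 1.0610 − 1.6444 = 0.001 bits.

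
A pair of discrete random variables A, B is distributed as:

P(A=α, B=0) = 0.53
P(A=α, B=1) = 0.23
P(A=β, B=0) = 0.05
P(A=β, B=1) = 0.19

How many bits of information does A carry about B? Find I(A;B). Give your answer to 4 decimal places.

Marginals: p(A) = (0.7600, 0.2400), p(B) = (0.5800, 0.4200).
I(A;B) = Σ p(x,y)·log₂[p(x,y)/(p(x)p(y))].
  (α,0): 0.53·log₂(1.2024) = 0.14091
  (α,1): 0.23·log₂(0.7206) = -0.10875
  (β,0): 0.05·log₂(0.3592) = -0.07386
  (β,1): 0.19·log₂(1.8849) = 0.17376
Sum = 0.1321 bits.

0.1321 bits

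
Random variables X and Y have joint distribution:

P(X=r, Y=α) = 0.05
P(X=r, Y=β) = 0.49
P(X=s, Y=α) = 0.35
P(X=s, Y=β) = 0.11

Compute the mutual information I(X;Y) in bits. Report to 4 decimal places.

Marginals: p(X) = (0.5400, 0.4600), p(Y) = (0.4000, 0.6000).
I(X;Y) = Σ p(x,y)·log₂[p(x,y)/(p(x)p(y))].
  (r,α): 0.05·log₂(0.2315) = -0.10555
  (r,β): 0.49·log₂(1.5123) = 0.29243
  (s,α): 0.35·log₂(1.9022) = 0.32468
  (s,β): 0.11·log₂(0.3986) = -0.14599
Sum = 0.3656 bits.

0.3656 bits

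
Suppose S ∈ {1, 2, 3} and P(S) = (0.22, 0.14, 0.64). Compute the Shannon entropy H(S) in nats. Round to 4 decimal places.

H(S) = −Σ p·ln p.
  −(0.22)·ln(0.22) = 0.33311
  −(0.14)·ln(0.14) = 0.27526
  −(0.64)·ln(0.64) = 0.28562
Sum: 0.33311 + 0.27526 + 0.28562 = 0.8940 nats.

0.8940 nats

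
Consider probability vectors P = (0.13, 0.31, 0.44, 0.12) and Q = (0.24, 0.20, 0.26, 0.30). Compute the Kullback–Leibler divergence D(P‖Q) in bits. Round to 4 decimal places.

D(P‖Q) = Σ p·log₂(p/q).
  0.13·log₂(0.13/0.24) = -0.11499
  0.31·log₂(0.31/0.20) = 0.19600
  0.44·log₂(0.44/0.26) = 0.33396
  0.12·log₂(0.12/0.30) = -0.15863
D(P‖Q) = 0.2563 bits.

0.2563 bits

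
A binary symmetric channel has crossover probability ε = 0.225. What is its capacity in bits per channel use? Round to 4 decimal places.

0.2308 bits

Binary symmetric channel: C = 1 − h₂(ε) where h₂ is the binary entropy function.
h₂(0.225) = −0.225·log₂0.225 − 0.775·log₂0.775 = 0.7692.
C = 1 − 0.7692 = 0.2308 bits per channel use.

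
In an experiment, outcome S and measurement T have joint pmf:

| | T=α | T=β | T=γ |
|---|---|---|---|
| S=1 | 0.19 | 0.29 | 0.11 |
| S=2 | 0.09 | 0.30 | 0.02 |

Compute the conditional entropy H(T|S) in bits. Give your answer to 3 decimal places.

Marginals: p(S) = (0.5900, 0.4100), p(T) = (0.2800, 0.5900, 0.1300).
H(T|S) = Σ p(S) · H(T|S=·).
  S=1: p=0.5900, H(T|S=1) = 1.4819
  S=2: p=0.4100, H(T|S=2) = 1.0225
Weighted sum = 1.294 bits.

1.294 bits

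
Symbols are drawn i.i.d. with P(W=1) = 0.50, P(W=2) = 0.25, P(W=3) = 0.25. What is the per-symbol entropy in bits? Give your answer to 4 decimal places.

H(W) = −Σ p·log₂ p.
  −(0.50)·log₂(0.50) = 0.50000
  −(0.25)·log₂(0.25) = 0.50000
  −(0.25)·log₂(0.25) = 0.50000
Sum: 0.50000 + 0.50000 + 0.50000 = 1.5000 bits.

1.5000 bits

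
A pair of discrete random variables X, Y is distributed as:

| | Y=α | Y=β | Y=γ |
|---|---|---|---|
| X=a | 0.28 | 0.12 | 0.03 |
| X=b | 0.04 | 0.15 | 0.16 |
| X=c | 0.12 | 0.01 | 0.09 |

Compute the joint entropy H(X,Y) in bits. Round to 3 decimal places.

2.799 bits

H(X,Y) = −Σ p(x,y)·log₂ p(x,y) over all 9 cells.
  cell (a,α): −0.28·log₂0.28 = 0.5142
  cell (a,β): −0.12·log₂0.12 = 0.3671
  cell (a,γ): −0.03·log₂0.03 = 0.1518
  cell (b,α): −0.04·log₂0.04 = 0.1858
  cell (b,β): −0.15·log₂0.15 = 0.4105
  cell (b,γ): −0.16·log₂0.16 = 0.4230
  cell (c,α): −0.12·log₂0.12 = 0.3671
  cell (c,β): −0.01·log₂0.01 = 0.0664
  cell (c,γ): −0.09·log₂0.09 = 0.3127
Sum = 2.799 bits.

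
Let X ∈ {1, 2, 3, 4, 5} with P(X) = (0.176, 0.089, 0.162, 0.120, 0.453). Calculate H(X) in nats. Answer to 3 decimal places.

H(X) = −Σ p·ln p.
  −(0.176)·ln(0.176) = 0.3058
  −(0.089)·ln(0.089) = 0.2153
  −(0.162)·ln(0.162) = 0.2949
  −(0.120)·ln(0.120) = 0.2544
  −(0.453)·ln(0.453) = 0.3587
Sum: 0.3058 + 0.2153 + 0.2949 + 0.2544 + 0.3587 = 1.429 nats.

1.429 nats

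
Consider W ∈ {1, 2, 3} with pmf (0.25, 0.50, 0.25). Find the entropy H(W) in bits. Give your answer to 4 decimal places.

H(W) = −Σ p·log₂ p.
  −(0.25)·log₂(0.25) = 0.50000
  −(0.50)·log₂(0.50) = 0.50000
  −(0.25)·log₂(0.25) = 0.50000
Sum: 0.50000 + 0.50000 + 0.50000 = 1.5000 bits.

1.5000 bits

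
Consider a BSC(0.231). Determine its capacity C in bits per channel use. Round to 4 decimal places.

0.2202 bits

Binary symmetric channel: C = 1 − h₂(ε) where h₂ is the binary entropy function.
h₂(0.231) = −0.231·log₂0.231 − 0.769·log₂0.769 = 0.7798.
C = 1 − 0.7798 = 0.2202 bits per channel use.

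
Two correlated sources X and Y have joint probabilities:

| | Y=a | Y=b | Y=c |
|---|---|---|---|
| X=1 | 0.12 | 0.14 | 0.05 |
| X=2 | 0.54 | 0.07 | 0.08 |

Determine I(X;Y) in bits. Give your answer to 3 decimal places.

0.124 bits

Marginals: p(X) = (0.3100, 0.6900), p(Y) = (0.6600, 0.2100, 0.1300).
I(X;Y) = Σ p(x,y)·log₂[p(x,y)/(p(x)p(y))].
  (1,a): 0.12·log₂(0.5865) = -0.0924
  (1,b): 0.14·log₂(2.1505) = 0.1547
  (1,c): 0.05·log₂(1.2407) = 0.0156
  (2,a): 0.54·log₂(1.1858) = 0.1327
  (2,b): 0.07·log₂(0.4831) = -0.0735
  (2,c): 0.08·log₂(0.8919) = -0.0132
Sum = 0.124 bits.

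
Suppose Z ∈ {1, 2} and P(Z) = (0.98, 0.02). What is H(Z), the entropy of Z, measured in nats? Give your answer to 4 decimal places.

H(Z) = −Σ p·ln p.
  −(0.98)·ln(0.98) = 0.01980
  −(0.02)·ln(0.02) = 0.07824
Sum: 0.01980 + 0.07824 = 0.0980 nats.

0.0980 nats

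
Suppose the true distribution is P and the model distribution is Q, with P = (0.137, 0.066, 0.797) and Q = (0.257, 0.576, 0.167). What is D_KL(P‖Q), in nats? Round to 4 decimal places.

1.0164 nats

D(P‖Q) = Σ p·ln(p/q).
  0.137·ln(0.137/0.257) = -0.08619
  0.066·ln(0.066/0.576) = -0.14299
  0.797·ln(0.797/0.167) = 1.24560
D(P‖Q) = 1.0164 nats.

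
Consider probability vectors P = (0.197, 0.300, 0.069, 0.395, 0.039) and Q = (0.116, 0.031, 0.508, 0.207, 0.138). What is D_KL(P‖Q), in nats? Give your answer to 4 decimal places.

D(P‖Q) = Σ p·ln(p/q).
  0.197·ln(0.197/0.116) = 0.10433
  0.300·ln(0.300/0.031) = 0.68094
  0.069·ln(0.069/0.508) = -0.13775
  0.395·ln(0.395/0.207) = 0.25524
  0.039·ln(0.039/0.138) = -0.04928
D(P‖Q) = 0.8535 nats.

0.8535 nats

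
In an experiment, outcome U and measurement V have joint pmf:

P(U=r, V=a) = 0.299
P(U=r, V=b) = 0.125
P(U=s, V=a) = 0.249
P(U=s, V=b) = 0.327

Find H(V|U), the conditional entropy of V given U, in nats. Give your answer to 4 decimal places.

Marginals: p(U) = (0.4240, 0.5760), p(V) = (0.5480, 0.4520).
H(V|U) = Σ p(U) · H(V|U=·).
  U=r: p=0.4240, H(V|U=r) = 0.6064
  U=s: p=0.5760, H(V|U=s) = 0.6840
Weighted sum = 0.6511 nats.

0.6511 nats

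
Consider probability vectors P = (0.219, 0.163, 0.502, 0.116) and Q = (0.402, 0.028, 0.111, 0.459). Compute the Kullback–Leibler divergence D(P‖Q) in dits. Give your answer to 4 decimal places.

D(P‖Q) = Σ p·log₁₀(p/q).
  0.219·log₁₀(0.219/0.402) = -0.05777
  0.163·log₁₀(0.163/0.028) = 0.12470
  0.502·log₁₀(0.502/0.111) = 0.32900
  0.116·log₁₀(0.116/0.459) = -0.06929
D(P‖Q) = 0.3266 dits.

0.3266 dits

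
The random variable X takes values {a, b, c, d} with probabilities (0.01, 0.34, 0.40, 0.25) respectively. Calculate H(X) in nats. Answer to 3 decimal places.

1.126 nats

H(X) = −Σ p·ln p.
  −(0.01)·ln(0.01) = 0.0461
  −(0.34)·ln(0.34) = 0.3668
  −(0.40)·ln(0.40) = 0.3665
  −(0.25)·ln(0.25) = 0.3466
Sum: 0.0461 + 0.3668 + 0.3665 + 0.3466 = 1.126 nats.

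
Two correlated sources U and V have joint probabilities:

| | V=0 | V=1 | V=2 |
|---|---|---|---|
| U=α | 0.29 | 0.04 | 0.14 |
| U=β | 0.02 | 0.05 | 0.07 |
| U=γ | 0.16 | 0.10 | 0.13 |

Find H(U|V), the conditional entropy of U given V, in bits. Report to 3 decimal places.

1.340 bits

Marginals: p(U) = (0.4700, 0.1400, 0.3900), p(V) = (0.4700, 0.1900, 0.3400).
H(U|V) = Σ p(V) · H(U|V=·).
  V=0: p=0.4700, H(U|V=0) = 1.1529
  V=1: p=0.1900, H(U|V=1) = 1.4675
  V=2: p=0.3400, H(U|V=2) = 1.5269
Weighted sum = 1.340 bits.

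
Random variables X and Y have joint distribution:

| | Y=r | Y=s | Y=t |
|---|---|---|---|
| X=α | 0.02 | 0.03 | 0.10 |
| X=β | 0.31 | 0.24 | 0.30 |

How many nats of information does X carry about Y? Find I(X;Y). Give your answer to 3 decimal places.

0.028 nats

Marginals: p(X) = (0.1500, 0.8500), p(Y) = (0.3300, 0.2700, 0.4000).
I(X;Y) = Σ p(x,y)·ln[p(x,y)/(p(x)p(y))].
  (α,r): 0.02·ln(0.4040) = -0.0181
  (α,s): 0.03·ln(0.7407) = -0.0090
  (α,t): 0.10·ln(1.6667) = 0.0511
  (β,r): 0.31·ln(1.1052) = 0.0310
  (β,s): 0.24·ln(1.0458) = 0.0107
  (β,t): 0.30·ln(0.8824) = -0.0375
Sum = 0.028 nats.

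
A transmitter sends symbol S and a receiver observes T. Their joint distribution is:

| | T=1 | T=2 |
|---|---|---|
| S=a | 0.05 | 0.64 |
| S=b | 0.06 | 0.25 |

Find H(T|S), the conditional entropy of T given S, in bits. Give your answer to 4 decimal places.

0.4785 bits

Chain rule: H(T|S) = H(S,T) − H(S).
Marginals: p(S) = (0.6900, 0.3100), p(T) = (0.1100, 0.8900).
H(S,T) = 1.3717 bits; H(S) = 0.8932 bits.
H(T|S) = 1.3717 − 0.8932 = 0.4785 bits.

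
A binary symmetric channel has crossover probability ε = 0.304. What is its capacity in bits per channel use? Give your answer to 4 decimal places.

Binary symmetric channel: C = 1 − h₂(ε) where h₂ is the binary entropy function.
h₂(0.304) = −0.304·log₂0.304 − 0.696·log₂0.696 = 0.8861.
C = 1 − 0.8861 = 0.1139 bits per channel use.

0.1139 bits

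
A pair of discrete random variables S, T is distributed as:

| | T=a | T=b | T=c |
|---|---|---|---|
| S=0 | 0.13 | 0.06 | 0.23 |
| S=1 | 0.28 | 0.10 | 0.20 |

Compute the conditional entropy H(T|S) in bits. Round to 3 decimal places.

1.443 bits

Chain rule: H(T|S) = H(S,T) − H(S).
Marginals: p(S) = (0.4200, 0.5800), p(T) = (0.4100, 0.1600, 0.4300).
H(S,T) = 2.4246 bits; H(S) = 0.9815 bits.
H(T|S) = 2.4246 − 0.9815 = 1.443 bits.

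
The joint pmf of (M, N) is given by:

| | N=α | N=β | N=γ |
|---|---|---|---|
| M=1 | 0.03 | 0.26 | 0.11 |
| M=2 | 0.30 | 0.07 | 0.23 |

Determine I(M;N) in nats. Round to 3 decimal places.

Marginals: p(M) = (0.4000, 0.6000), p(N) = (0.3300, 0.3300, 0.3400).
I(M;N) = Σ p(x,y)·ln[p(x,y)/(p(x)p(y))].
  (1,α): 0.03·ln(0.2273) = -0.0444
  (1,β): 0.26·ln(1.9697) = 0.1762
  (1,γ): 0.11·ln(0.8088) = -0.0233
  (2,α): 0.30·ln(1.5152) = 0.1247
  (2,β): 0.07·ln(0.3535) = -0.0728
  (2,γ): 0.23·ln(1.1275) = 0.0276
Sum = 0.188 nats.

0.188 nats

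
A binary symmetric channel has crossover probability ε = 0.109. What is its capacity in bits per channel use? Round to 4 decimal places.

0.5031 bits

Binary symmetric channel: C = 1 − h₂(ε) where h₂ is the binary entropy function.
h₂(0.109) = −0.109·log₂0.109 − 0.891·log₂0.891 = 0.4969.
C = 1 − 0.4969 = 0.5031 bits per channel use.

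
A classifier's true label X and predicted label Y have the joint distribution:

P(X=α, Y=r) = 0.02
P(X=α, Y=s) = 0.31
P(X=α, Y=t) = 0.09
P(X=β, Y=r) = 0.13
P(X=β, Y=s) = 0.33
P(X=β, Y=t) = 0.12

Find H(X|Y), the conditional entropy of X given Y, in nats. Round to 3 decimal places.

0.646 nats

Chain rule: H(X|Y) = H(X,Y) − H(Y).
Marginals: p(X) = (0.4200, 0.5800), p(Y) = (0.1500, 0.6400, 0.2100).
H(X,Y) = 1.5435 nats; H(Y) = 0.8979 nats.
H(X|Y) = 1.5435 − 0.8979 = 0.646 nats.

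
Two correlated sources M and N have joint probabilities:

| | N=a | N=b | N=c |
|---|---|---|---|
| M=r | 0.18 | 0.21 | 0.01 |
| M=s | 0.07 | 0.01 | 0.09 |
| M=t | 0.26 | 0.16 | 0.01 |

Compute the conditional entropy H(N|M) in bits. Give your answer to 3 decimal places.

1.140 bits

Chain rule: H(N|M) = H(M,N) − H(M).
Marginals: p(M) = (0.4000, 0.1700, 0.4300), p(N) = (0.5100, 0.3800, 0.1100).
H(M,N) = 2.6270 bits; H(M) = 1.4869 bits.
H(N|M) = 2.6270 − 1.4869 = 1.140 bits.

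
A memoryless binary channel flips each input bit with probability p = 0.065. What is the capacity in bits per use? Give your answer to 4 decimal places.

0.6530 bits

Binary symmetric channel: C = 1 − h₂(ε) where h₂ is the binary entropy function.
h₂(0.065) = −0.065·log₂0.065 − 0.935·log₂0.935 = 0.3470.
C = 1 − 0.3470 = 0.6530 bits per channel use.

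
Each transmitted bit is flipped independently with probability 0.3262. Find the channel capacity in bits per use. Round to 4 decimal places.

Binary symmetric channel: C = 1 − h₂(ε) where h₂ is the binary entropy function.
h₂(0.3262) = −0.3262·log₂0.3262 − 0.6738·log₂0.6738 = 0.9110.
C = 1 − 0.9110 = 0.0890 bits per channel use.

0.0890 bits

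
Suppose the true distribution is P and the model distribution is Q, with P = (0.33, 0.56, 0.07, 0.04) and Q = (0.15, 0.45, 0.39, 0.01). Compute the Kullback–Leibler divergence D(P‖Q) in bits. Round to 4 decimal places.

D(P‖Q) = Σ p·log₂(p/q).
  0.33·log₂(0.33/0.15) = 0.37538
  0.56·log₂(0.56/0.45) = 0.17668
  0.07·log₂(0.07/0.39) = -0.17346
  0.04·log₂(0.04/0.01) = 0.08000
D(P‖Q) = 0.4586 bits.

0.4586 bits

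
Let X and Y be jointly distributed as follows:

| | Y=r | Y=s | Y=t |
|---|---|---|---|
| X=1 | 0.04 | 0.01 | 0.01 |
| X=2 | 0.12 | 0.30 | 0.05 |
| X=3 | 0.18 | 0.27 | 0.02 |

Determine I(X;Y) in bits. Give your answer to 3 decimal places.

0.053 bits

Marginals: p(X) = (0.0600, 0.4700, 0.4700), p(Y) = (0.3400, 0.5800, 0.0800).
I(X;Y) = H(X) + H(Y) − H(X,Y).
H(X) = 1.2674, H(Y) = 1.2765, H(X,Y) = 2.4911.
I(X;Y) = 1.2674 + 1.2765 − 2.4911 = 0.053 bits.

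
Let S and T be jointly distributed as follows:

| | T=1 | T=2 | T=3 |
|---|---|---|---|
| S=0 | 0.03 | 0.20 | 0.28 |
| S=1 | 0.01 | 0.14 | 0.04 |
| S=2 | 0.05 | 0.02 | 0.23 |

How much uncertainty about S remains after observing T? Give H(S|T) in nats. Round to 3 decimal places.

0.886 nats

Marginals: p(S) = (0.5100, 0.1900, 0.3000), p(T) = (0.0900, 0.3600, 0.5500).
H(S|T) = Σ p(T) · H(S|T=·).
  T=1: p=0.0900, H(S|T=1) = 0.9369
  T=2: p=0.3600, H(S|T=2) = 0.8544
  T=3: p=0.5500, H(S|T=3) = 0.8989
Weighted sum = 0.886 nats.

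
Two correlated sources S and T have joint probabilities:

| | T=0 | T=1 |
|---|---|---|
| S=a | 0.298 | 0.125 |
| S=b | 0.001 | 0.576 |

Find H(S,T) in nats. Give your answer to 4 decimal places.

H(S,T) = −Σ p(x,y)·ln p(x,y) over all 4 cells.
  cell (a,0): −0.298·ln0.298 = 0.36078
  cell (a,1): −0.125·ln0.125 = 0.25993
  cell (b,0): −0.001·ln0.001 = 0.00691
  cell (b,1): −0.576·ln0.576 = 0.31775
Sum = 0.9454 nats.

0.9454 nats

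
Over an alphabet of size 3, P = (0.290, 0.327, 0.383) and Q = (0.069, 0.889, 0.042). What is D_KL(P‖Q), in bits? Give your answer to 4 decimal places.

D(P‖Q) = Σ p·log₂(p/q).
  0.290·log₂(0.290/0.069) = 0.60070
  0.327·log₂(0.327/0.889) = -0.47183
  0.383·log₂(0.383/0.042) = 1.22134
D(P‖Q) = 1.3502 bits.

1.3502 bits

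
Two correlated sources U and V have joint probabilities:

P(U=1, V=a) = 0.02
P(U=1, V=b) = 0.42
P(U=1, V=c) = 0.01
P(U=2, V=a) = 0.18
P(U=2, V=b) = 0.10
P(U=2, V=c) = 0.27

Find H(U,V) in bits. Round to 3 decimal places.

1.992 bits

H(U,V) = −Σ p(x,y)·log₂ p(x,y) over all 6 cells.
  cell (1,a): −0.02·log₂0.02 = 0.1129
  cell (1,b): −0.42·log₂0.42 = 0.5256
  cell (1,c): −0.01·log₂0.01 = 0.0664
  cell (2,a): −0.18·log₂0.18 = 0.4453
  cell (2,b): −0.10·log₂0.10 = 0.3322
  cell (2,c): −0.27·log₂0.27 = 0.5100
Sum = 1.992 bits.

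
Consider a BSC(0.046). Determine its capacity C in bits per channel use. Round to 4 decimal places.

Binary symmetric channel: C = 1 − h₂(ε) where h₂ is the binary entropy function.
h₂(0.046) = −0.046·log₂0.046 − 0.954·log₂0.954 = 0.2692.
C = 1 − 0.2692 = 0.7308 bits per channel use.

0.7308 bits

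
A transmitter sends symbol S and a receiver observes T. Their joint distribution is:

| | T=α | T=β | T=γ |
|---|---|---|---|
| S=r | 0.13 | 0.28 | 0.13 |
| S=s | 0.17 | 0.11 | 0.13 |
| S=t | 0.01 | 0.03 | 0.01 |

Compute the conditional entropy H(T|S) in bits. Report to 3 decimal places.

1.508 bits

Chain rule: H(T|S) = H(S,T) − H(S).
Marginals: p(S) = (0.5400, 0.4100, 0.0500), p(T) = (0.3100, 0.4200, 0.2700).
H(S,T) = 2.7317 bits; H(S) = 1.2235 bits.
H(T|S) = 2.7317 − 1.2235 = 1.508 bits.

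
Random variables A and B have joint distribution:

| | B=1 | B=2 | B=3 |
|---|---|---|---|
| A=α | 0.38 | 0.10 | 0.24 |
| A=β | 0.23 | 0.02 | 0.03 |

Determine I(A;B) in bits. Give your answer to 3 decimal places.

Marginals: p(A) = (0.7200, 0.2800), p(B) = (0.6100, 0.1200, 0.2700).
I(A;B) = Σ p(x,y)·log₂[p(x,y)/(p(x)p(y))].
  (α,1): 0.38·log₂(0.8652) = -0.0794
  (α,2): 0.10·log₂(1.1574) = 0.0211
  (α,3): 0.24·log₂(1.2346) = 0.0730
  (β,1): 0.23·log₂(1.3466) = 0.0987
  (β,2): 0.02·log₂(0.5952) = -0.0150
  (β,3): 0.03·log₂(0.3968) = -0.0400
Sum = 0.058 bits.

0.058 bits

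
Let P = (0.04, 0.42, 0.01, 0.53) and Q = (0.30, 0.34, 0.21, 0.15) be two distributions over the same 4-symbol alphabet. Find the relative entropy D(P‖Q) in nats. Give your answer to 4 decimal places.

0.6467 nats

D(P‖Q) = Σ p·ln(p/q).
  0.04·ln(0.04/0.30) = -0.08060
  0.42·ln(0.42/0.34) = 0.08875
  0.01·ln(0.01/0.21) = -0.03045
  0.53·ln(0.53/0.15) = 0.66899
D(P‖Q) = 0.6467 nats.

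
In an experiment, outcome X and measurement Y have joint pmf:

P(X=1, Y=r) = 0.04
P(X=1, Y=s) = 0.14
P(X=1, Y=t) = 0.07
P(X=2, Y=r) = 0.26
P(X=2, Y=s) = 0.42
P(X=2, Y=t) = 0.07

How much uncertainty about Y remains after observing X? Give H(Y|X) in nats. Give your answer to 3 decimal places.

0.929 nats

Marginals: p(X) = (0.2500, 0.7500), p(Y) = (0.3000, 0.5600, 0.1400).
H(Y|X) = Σ p(X) · H(Y|X=·).
  X=1: p=0.2500, H(Y|X=1) = 0.9743
  X=2: p=0.7500, H(Y|X=2) = 0.9133
Weighted sum = 0.929 nats.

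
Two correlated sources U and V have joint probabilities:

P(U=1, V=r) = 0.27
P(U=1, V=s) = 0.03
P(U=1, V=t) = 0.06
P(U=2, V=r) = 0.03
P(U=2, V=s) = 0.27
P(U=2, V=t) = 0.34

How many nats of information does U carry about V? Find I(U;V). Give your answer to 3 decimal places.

Marginals: p(U) = (0.3600, 0.6400), p(V) = (0.3000, 0.3000, 0.4000).
I(U;V) = Σ p(x,y)·ln[p(x,y)/(p(x)p(y))].
  (1,r): 0.27·ln(2.5000) = 0.2474
  (1,s): 0.03·ln(0.2778) = -0.0384
  (1,t): 0.06·ln(0.4167) = -0.0525
  (2,r): 0.03·ln(0.1562) = -0.0557
  (2,s): 0.27·ln(1.4062) = 0.0921
  (2,t): 0.34·ln(1.3281) = 0.0965
Sum = 0.289 nats.

0.289 nats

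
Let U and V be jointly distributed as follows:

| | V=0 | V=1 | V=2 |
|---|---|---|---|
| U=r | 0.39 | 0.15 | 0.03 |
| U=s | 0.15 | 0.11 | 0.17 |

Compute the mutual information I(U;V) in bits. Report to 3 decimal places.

0.148 bits

Marginals: p(U) = (0.5700, 0.4300), p(V) = (0.5400, 0.2600, 0.2000).
I(U;V) = Σ p(x,y)·log₂[p(x,y)/(p(x)p(y))].
  (r,0): 0.39·log₂(1.2671) = 0.1332
  (r,1): 0.15·log₂(1.0121) = 0.0026
  (r,2): 0.03·log₂(0.2632) = -0.0578
  (s,0): 0.15·log₂(0.6460) = -0.0946
  (s,1): 0.11·log₂(0.9839) = -0.0026
  (s,2): 0.17·log₂(1.9767) = 0.1671
Sum = 0.148 bits.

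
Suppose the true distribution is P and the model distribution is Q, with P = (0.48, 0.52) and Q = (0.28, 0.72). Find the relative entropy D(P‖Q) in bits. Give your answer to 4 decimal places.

0.1291 bits

D(P‖Q) = Σ p·log₂(p/q).
  0.48·log₂(0.48/0.28) = 0.37325
  0.52·log₂(0.52/0.72) = -0.24413
D(P‖Q) = 0.1291 bits.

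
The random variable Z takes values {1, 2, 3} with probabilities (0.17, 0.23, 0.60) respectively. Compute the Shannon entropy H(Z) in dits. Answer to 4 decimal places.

0.4107 dits

H(Z) = −Σ p·log₁₀ p.
  −(0.17)·log₁₀(0.17) = 0.13082
  −(0.23)·log₁₀(0.23) = 0.14680
  −(0.60)·log₁₀(0.60) = 0.13311
Sum: 0.13082 + 0.14680 + 0.13311 = 0.4107 dits.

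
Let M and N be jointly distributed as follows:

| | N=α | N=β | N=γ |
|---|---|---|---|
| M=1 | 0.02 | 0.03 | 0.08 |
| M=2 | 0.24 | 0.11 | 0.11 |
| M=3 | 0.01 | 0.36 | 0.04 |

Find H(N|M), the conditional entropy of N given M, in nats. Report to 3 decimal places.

Chain rule: H(N|M) = H(M,N) − H(M).
Marginals: p(M) = (0.1300, 0.4600, 0.4100), p(N) = (0.2700, 0.5000, 0.2300).
H(M,N) = 1.7562 nats; H(M) = 0.9880 nats.
H(N|M) = 1.7562 − 0.9880 = 0.768 nats.

0.768 nats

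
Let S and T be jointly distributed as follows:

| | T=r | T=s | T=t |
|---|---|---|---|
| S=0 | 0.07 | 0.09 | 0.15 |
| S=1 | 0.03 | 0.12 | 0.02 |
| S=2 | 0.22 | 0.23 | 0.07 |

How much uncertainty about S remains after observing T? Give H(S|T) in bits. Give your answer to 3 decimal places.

Marginals: p(S) = (0.3100, 0.1700, 0.5200), p(T) = (0.3200, 0.4400, 0.2400).
H(S|T) = Σ p(T) · H(S|T=·).
  T=r: p=0.3200, H(S|T=r) = 1.1714
  T=s: p=0.4400, H(S|T=s) = 1.4687
  T=t: p=0.2400, H(S|T=t) = 1.2410
Weighted sum = 1.319 bits.

1.319 bits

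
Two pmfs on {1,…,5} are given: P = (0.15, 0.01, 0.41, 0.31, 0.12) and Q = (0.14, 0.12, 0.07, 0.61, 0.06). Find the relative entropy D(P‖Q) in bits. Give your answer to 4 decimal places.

0.8419 bits

D(P‖Q) = Σ p·log₂(p/q).
  0.15·log₂(0.15/0.14) = 0.01493
  0.01·log₂(0.01/0.12) = -0.03585
  0.41·log₂(0.41/0.07) = 1.04558
  0.31·log₂(0.31/0.61) = -0.30273
  0.12·log₂(0.12/0.06) = 0.12000
D(P‖Q) = 0.8419 bits.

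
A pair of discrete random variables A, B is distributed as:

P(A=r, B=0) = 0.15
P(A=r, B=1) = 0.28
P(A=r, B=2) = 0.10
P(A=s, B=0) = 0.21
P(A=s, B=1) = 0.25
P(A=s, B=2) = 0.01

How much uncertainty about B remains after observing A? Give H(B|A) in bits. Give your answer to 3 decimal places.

Marginals: p(A) = (0.5300, 0.4700), p(B) = (0.3600, 0.5300, 0.1100).
H(B|A) = Σ p(A) · H(B|A=·).
  A=r: p=0.5300, H(B|A=r) = 1.4557
  A=s: p=0.4700, H(B|A=s) = 1.1219
Weighted sum = 1.299 bits.

1.299 bits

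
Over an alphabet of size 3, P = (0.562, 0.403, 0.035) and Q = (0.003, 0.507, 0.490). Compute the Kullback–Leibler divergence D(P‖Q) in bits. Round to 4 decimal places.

D(P‖Q) = Σ p·log₂(p/q).
  0.562·log₂(0.562/0.003) = 4.24280
  0.403·log₂(0.403/0.507) = -0.13348
  0.035·log₂(0.035/0.490) = -0.13326
D(P‖Q) = 3.9761 bits.

3.9761 bits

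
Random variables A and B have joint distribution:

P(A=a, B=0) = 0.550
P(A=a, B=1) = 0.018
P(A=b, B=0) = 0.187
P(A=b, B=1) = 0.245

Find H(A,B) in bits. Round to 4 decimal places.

1.5282 bits

H(A,B) = −Σ p(x,y)·log₂ p(x,y) over all 4 cells.
  cell (a,0): −0.550·log₂0.550 = 0.47437
  cell (a,1): −0.018·log₂0.018 = 0.10433
  cell (b,0): −0.187·log₂0.187 = 0.45233
  cell (b,1): −0.245·log₂0.245 = 0.49714
Sum = 1.5282 bits.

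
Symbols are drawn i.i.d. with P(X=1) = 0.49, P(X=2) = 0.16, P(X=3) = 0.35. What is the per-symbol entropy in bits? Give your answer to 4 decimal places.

1.4574 bits

H(X) = −Σ p·log₂ p.
  −(0.49)·log₂(0.49) = 0.50428
  −(0.16)·log₂(0.16) = 0.42302
  −(0.35)·log₂(0.35) = 0.53010
Sum: 0.50428 + 0.42302 + 0.53010 = 1.4574 bits.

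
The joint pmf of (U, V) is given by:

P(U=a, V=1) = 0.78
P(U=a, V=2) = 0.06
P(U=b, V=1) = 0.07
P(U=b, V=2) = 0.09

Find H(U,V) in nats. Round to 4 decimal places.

0.7655 nats

H(U,V) = −Σ p(x,y)·ln p(x,y) over all 4 cells.
  cell (a,1): −0.78·ln0.78 = 0.19380
  cell (a,2): −0.06·ln0.06 = 0.16880
  cell (b,1): −0.07·ln0.07 = 0.18615
  cell (b,2): −0.09·ln0.09 = 0.21672
Sum = 0.7655 nats.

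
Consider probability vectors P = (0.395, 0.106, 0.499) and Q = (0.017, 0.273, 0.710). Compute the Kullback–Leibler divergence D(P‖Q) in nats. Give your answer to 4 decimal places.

0.9663 nats

D(P‖Q) = Σ p·ln(p/q).
  0.395·ln(0.395/0.017) = 1.24254
  0.106·ln(0.106/0.273) = -0.10028
  0.499·ln(0.499/0.710) = -0.17598
D(P‖Q) = 0.9663 nats.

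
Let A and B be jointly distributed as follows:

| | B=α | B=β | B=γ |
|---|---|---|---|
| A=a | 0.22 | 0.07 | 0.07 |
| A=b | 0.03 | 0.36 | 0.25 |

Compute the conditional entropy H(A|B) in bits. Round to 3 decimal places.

0.650 bits

Chain rule: H(A|B) = H(A,B) − H(B).
Marginals: p(A) = (0.3600, 0.6400), p(B) = (0.2500, 0.4300, 0.3200).
H(A,B) = 2.2001 bits; H(B) = 1.5496 bits.
H(A|B) = 2.2001 − 1.5496 = 0.650 bits.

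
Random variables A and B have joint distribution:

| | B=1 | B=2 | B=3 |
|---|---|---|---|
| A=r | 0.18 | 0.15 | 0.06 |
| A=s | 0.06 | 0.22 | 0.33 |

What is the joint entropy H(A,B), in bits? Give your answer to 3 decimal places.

2.351 bits

H(A,B) = −Σ p(x,y)·log₂ p(x,y) over all 6 cells.
  cell (r,1): −0.18·log₂0.18 = 0.4453
  cell (r,2): −0.15·log₂0.15 = 0.4105
  cell (r,3): −0.06·log₂0.06 = 0.2435
  cell (s,1): −0.06·log₂0.06 = 0.2435
  cell (s,2): −0.22·log₂0.22 = 0.4806
  cell (s,3): −0.33·log₂0.33 = 0.5278
Sum = 2.351 bits.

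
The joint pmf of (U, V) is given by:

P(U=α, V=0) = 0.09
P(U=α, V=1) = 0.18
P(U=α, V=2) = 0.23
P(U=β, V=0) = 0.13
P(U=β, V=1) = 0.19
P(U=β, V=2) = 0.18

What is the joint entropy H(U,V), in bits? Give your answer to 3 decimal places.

2.529 bits

H(U,V) = −Σ p(x,y)·log₂ p(x,y) over all 6 cells.
  cell (α,0): −0.09·log₂0.09 = 0.3127
  cell (α,1): −0.18·log₂0.18 = 0.4453
  cell (α,2): −0.23·log₂0.23 = 0.4877
  cell (β,0): −0.13·log₂0.13 = 0.3826
  cell (β,1): −0.19·log₂0.19 = 0.4552
  cell (β,2): −0.18·log₂0.18 = 0.4453
Sum = 2.529 bits.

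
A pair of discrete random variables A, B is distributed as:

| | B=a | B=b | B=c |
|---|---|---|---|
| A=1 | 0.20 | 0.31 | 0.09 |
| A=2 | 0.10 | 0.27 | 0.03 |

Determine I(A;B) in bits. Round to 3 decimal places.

0.020 bits

Marginals: p(A) = (0.6000, 0.4000), p(B) = (0.3000, 0.5800, 0.1200).
I(A;B) = Σ p(x,y)·log₂[p(x,y)/(p(x)p(y))].
  (1,a): 0.20·log₂(1.1111) = 0.0304
  (1,b): 0.31·log₂(0.8908) = -0.0517
  (1,c): 0.09·log₂(1.2500) = 0.0290
  (2,a): 0.10·log₂(0.8333) = -0.0263
  (2,b): 0.27·log₂(1.1638) = 0.0591
  (2,c): 0.03·log₂(0.6250) = -0.0203
Sum = 0.020 bits.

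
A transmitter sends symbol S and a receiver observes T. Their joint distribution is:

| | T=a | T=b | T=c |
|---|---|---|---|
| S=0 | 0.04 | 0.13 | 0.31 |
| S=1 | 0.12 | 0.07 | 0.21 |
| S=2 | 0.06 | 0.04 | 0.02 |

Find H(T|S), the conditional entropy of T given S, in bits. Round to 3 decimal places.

Chain rule: H(T|S) = H(S,T) − H(S).
Marginals: p(S) = (0.4800, 0.4000, 0.1200), p(T) = (0.2200, 0.2400, 0.5400).
H(S,T) = 2.7428 bits; H(S) = 1.4041 bits.
H(T|S) = 2.7428 − 1.4041 = 1.339 bits.

1.339 bits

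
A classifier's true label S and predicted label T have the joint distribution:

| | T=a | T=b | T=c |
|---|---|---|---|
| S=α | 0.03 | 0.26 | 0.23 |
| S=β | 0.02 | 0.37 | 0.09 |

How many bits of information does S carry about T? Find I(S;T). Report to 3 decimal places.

0.060 bits

Marginals: p(S) = (0.5200, 0.4800), p(T) = (0.0500, 0.6300, 0.3200).
I(S;T) = Σ p(x,y)·log₂[p(x,y)/(p(x)p(y))].
  (α,a): 0.03·log₂(1.1538) = 0.0062
  (α,b): 0.26·log₂(0.7937) = -0.0867
  (α,c): 0.23·log₂(1.3822) = 0.1074
  (β,a): 0.02·log₂(0.8333) = -0.0053
  (β,b): 0.37·log₂(1.2235) = 0.1077
  (β,c): 0.09·log₂(0.5859) = -0.0694
Sum = 0.060 bits.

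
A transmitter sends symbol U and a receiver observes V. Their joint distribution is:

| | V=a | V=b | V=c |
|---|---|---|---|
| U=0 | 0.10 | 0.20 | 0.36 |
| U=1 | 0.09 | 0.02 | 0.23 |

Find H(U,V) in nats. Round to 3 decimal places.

H(U,V) = −Σ p(x,y)·ln p(x,y) over all 6 cells.
  cell (0,a): −0.10·ln0.10 = 0.2303
  cell (0,b): −0.20·ln0.20 = 0.3219
  cell (0,c): −0.36·ln0.36 = 0.3678
  cell (1,a): −0.09·ln0.09 = 0.2167
  cell (1,b): −0.02·ln0.02 = 0.0782
  cell (1,c): −0.23·ln0.23 = 0.3380
Sum = 1.553 nats.

1.553 nats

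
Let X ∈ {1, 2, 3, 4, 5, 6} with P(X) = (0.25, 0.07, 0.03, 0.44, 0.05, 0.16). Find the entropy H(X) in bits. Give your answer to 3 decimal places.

H(X) = −Σ p·log₂ p.
  −(0.25)·log₂(0.25) = 0.5000
  −(0.07)·log₂(0.07) = 0.2686
  −(0.03)·log₂(0.03) = 0.1518
  −(0.44)·log₂(0.44) = 0.5211
  −(0.05)·log₂(0.05) = 0.2161
  −(0.16)·log₂(0.16) = 0.4230
Sum: 0.5000 + 0.2686 + 0.1518 + 0.5211 + 0.2161 + 0.4230 = 2.081 bits.

2.081 bits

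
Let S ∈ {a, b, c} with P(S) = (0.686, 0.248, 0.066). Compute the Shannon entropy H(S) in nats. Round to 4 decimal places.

H(S) = −Σ p·ln p.
  −(0.686)·ln(0.686) = 0.25854
  −(0.248)·ln(0.248) = 0.34579
  −(0.066)·ln(0.066) = 0.17939
Sum: 0.25854 + 0.34579 + 0.17939 = 0.7837 nats.

0.7837 nats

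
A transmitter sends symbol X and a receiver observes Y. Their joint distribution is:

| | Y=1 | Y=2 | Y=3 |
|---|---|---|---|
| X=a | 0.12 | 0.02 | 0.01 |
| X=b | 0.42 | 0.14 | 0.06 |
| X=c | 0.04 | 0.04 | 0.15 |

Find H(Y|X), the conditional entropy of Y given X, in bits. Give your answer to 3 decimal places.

1.169 bits

Marginals: p(X) = (0.1500, 0.6200, 0.2300), p(Y) = (0.5800, 0.2000, 0.2200).
H(Y|X) = Σ p(X) · H(Y|X=·).
  X=a: p=0.1500, H(Y|X=a) = 0.9056
  X=b: p=0.6200, H(Y|X=b) = 1.1915
  X=c: p=0.2300, H(Y|X=c) = 1.2799
Weighted sum = 1.169 bits.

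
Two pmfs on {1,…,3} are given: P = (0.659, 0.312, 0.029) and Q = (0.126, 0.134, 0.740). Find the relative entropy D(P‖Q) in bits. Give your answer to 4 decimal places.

D(P‖Q) = Σ p·log₂(p/q).
  0.659·log₂(0.659/0.126) = 1.57294
  0.312·log₂(0.312/0.134) = 0.38043
  0.029·log₂(0.029/0.740) = -0.13553
D(P‖Q) = 1.8178 bits.

1.8178 bits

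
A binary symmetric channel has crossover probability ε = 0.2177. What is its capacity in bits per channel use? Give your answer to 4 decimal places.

Binary symmetric channel: C = 1 − h₂(ε) where h₂ is the binary entropy function.
h₂(0.2177) = −0.2177·log₂0.2177 − 0.7823·log₂0.7823 = 0.7559.
C = 1 − 0.7559 = 0.2441 bits per channel use.

0.2441 bits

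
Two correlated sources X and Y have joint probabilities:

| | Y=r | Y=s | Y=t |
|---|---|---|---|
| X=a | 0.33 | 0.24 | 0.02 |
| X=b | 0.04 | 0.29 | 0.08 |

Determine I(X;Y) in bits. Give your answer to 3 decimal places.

Marginals: p(X) = (0.5900, 0.4100), p(Y) = (0.3700, 0.5300, 0.1000).
I(X;Y) = H(X) + H(Y) − H(X,Y).
H(X) = 0.9765, H(Y) = 1.3484, H(X,Y) = 2.1300.
I(X;Y) = 0.9765 + 1.3484 − 2.1300 = 0.195 bits.

0.195 bits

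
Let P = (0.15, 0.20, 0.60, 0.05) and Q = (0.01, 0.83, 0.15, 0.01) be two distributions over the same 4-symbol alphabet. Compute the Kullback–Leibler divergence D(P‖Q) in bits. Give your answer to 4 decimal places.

D(P‖Q) = Σ p·log₂(p/q).
  0.15·log₂(0.15/0.01) = 0.58603
  0.20·log₂(0.20/0.83) = -0.41062
  0.60·log₂(0.60/0.15) = 1.20000
  0.05·log₂(0.05/0.01) = 0.11610
D(P‖Q) = 1.4915 bits.

1.4915 bits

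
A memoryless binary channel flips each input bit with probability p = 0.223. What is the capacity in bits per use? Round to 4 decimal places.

Binary symmetric channel: C = 1 − h₂(ε) where h₂ is the binary entropy function.
h₂(0.223) = −0.223·log₂0.223 − 0.777·log₂0.777 = 0.7656.
C = 1 − 0.7656 = 0.2344 bits per channel use.

0.2344 bits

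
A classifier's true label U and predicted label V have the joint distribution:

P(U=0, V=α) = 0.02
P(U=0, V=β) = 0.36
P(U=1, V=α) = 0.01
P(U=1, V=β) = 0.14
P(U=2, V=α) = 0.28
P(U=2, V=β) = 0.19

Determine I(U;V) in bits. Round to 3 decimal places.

0.270 bits

Marginals: p(U) = (0.3800, 0.1500, 0.4700), p(V) = (0.3100, 0.6900).
I(U;V) = H(U) + H(V) − H(U,V).
H(U) = 1.4530, H(V) = 0.8932, H(U,V) = 2.0765.
I(U;V) = 1.4530 + 0.8932 − 2.0765 = 0.270 bits.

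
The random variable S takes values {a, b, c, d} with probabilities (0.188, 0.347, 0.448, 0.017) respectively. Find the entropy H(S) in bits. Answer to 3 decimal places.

H(S) = −Σ p·log₂ p.
  −(0.188)·log₂(0.188) = 0.4533
  −(0.347)·log₂(0.347) = 0.5299
  −(0.448)·log₂(0.448) = 0.5190
  −(0.017)·log₂(0.017) = 0.0999
Sum: 0.4533 + 0.5299 + 0.5190 + 0.0999 = 1.602 bits.

1.602 bits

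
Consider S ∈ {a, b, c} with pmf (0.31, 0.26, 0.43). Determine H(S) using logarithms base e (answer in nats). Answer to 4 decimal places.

H(S) = −Σ p·ln p.
  −(0.31)·ln(0.31) = 0.36307
  −(0.26)·ln(0.26) = 0.35024
  −(0.43)·ln(0.43) = 0.36291
Sum: 0.36307 + 0.35024 + 0.36291 = 1.0762 nats.

1.0762 nats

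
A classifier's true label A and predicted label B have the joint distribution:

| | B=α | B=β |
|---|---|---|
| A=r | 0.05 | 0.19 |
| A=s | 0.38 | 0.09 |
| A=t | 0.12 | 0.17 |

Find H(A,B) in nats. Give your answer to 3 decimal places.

H(A,B) = −Σ p(x,y)·ln p(x,y) over all 6 cells.
  cell (r,α): −0.05·ln0.05 = 0.1498
  cell (r,β): −0.19·ln0.19 = 0.3155
  cell (s,α): −0.38·ln0.38 = 0.3677
  cell (s,β): −0.09·ln0.09 = 0.2167
  cell (t,α): −0.12·ln0.12 = 0.2544
  cell (t,β): −0.17·ln0.17 = 0.3012
Sum = 1.605 nats.

1.605 nats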